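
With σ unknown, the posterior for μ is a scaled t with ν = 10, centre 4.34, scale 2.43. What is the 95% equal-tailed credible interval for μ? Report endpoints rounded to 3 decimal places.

The t_10 distribution is symmetric; the 95% interval is 4.34 ± t·2.43 with t_{0.975,10} = 2.228.
Half-width: 2.228 × 2.43 = 5.414.
4.34 − 5.414 = -1.074; 4.34 + 5.414 = 9.754.

[-1.074, 9.754]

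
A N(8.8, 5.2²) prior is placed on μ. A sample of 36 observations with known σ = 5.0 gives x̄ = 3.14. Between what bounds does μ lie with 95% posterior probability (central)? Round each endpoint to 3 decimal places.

[1.669, 4.894]

Posterior precision = 1/5.2² + 36/5.0² = 0.0370 + 1.4400 = 1.4770, so posterior SD = 0.8228.
Posterior mean = (8.8/5.2² + 36·3.14/5.0²) / 1.4770 = 3.2817.
Interval: 3.2817 ± 1.960 × 0.8228 → [1.669, 4.894].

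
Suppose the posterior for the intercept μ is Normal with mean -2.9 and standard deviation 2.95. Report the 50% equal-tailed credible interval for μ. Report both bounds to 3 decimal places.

[-4.890, -0.910]

The posterior is symmetric, so the 50% equal-tailed interval is μ = -2.9 ± z·2.95 with z = 0.674.
Half-width: 0.674 × 2.95 = 1.990.
-2.9 − 1.990 = -4.890; -2.9 + 1.990 = -0.910.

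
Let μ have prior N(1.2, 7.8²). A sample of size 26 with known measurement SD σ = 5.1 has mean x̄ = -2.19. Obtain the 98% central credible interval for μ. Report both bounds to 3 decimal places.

[-4.443, 0.173]

Posterior precision = 1/7.8² + 26/5.1² = 0.0164 + 0.9996 = 1.0161, so posterior SD = 0.9921.
Posterior mean = (1.2/7.8² + 26·-2.19/5.1²) / 1.0161 = -2.1352.
Interval: -2.1352 ± 2.326 × 0.9921 → [-4.443, 0.173].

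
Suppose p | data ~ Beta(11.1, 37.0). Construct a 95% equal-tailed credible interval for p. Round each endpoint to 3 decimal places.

[0.124, 0.358]

Posterior: Beta(11.1, 37.0).
Equal-tailed 95% interval: the 0.025 and 0.975 quantiles of Beta(11.1, 37.0).
Posterior mean ≈ 0.231, SD ≈ 0.060; a Normal approximation gives roughly [0.113, 0.349].
Exact: F⁻¹(0.025) = 0.124; F⁻¹(0.975) = 0.358.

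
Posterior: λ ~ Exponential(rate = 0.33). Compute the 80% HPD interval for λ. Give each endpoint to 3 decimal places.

[0.000, 4.877]

The exponential density is strictly decreasing on [0, ∞), so the HPD interval is anchored at 0: [0, q] with P(λ ≤ q) = 0.80.
q = −ln(1 − 0.80) / 0.33 = 1.6094 / 0.33 = 4.877.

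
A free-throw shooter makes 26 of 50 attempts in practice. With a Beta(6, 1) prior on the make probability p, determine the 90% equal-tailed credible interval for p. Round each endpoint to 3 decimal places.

[0.453, 0.667]

Posterior: Beta(6+26, 1+24) = Beta(32, 25).
Equal-tailed 90% interval: the 0.05 and 0.95 quantiles of Beta(32, 25).
Posterior mean ≈ 0.561, SD ≈ 0.065; a Normal approximation gives roughly [0.454, 0.669].
Exact: F⁻¹(0.05) = 0.453; F⁻¹(0.95) = 0.667.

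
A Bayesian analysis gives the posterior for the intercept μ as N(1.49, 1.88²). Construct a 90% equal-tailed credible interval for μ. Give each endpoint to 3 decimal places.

The posterior is symmetric, so the 90% equal-tailed interval is μ = 1.49 ± z·1.88 with z = 1.645.
Half-width: 1.645 × 1.88 = 3.092.
1.49 − 3.092 = -1.602; 1.49 + 3.092 = 4.582.

[-1.602, 4.582]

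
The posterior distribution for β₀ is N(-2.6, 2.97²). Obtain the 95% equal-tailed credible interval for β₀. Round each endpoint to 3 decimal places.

[-8.421, 3.221]

The posterior is symmetric, so the 95% equal-tailed interval is β₀ = -2.6 ± z·2.97 with z = 1.960.
Half-width: 1.960 × 2.97 = 5.821.
-2.6 − 5.821 = -8.421; -2.6 + 5.821 = 3.221.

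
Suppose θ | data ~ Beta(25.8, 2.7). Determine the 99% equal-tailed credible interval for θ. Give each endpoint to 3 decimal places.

Posterior: Beta(25.8, 2.7).
Equal-tailed 99% interval: the 0.005 and 0.995 quantiles of Beta(25.8, 2.7).
Posterior mean ≈ 0.905, SD ≈ 0.054; a Normal approximation gives roughly [0.766, 1.044].
Exact: F⁻¹(0.005) = 0.720; F⁻¹(0.995) = 0.990.

[0.720, 0.990]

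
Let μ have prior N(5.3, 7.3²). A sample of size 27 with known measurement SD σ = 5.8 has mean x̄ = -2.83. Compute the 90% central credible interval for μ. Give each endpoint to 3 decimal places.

[-4.459, -0.829]

Posterior precision = 1/7.3² + 27/5.8² = 0.0188 + 0.8026 = 0.8214, so posterior SD = 1.1034.
Posterior mean = (5.3/7.3² + 27·-2.83/5.8²) / 0.8214 = -2.6443.
Interval: -2.6443 ± 1.645 × 1.1034 → [-4.459, -0.829].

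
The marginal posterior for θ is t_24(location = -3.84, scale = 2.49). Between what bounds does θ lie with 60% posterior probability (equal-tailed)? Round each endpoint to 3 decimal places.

The t_24 distribution is symmetric; the 60% interval is -3.84 ± t·2.49 with t_{0.8,24} = 0.857.
Half-width: 0.857 × 2.49 = 2.134.
-3.84 − 2.134 = -5.974; -3.84 + 2.134 = -1.706.

[-5.974, -1.706]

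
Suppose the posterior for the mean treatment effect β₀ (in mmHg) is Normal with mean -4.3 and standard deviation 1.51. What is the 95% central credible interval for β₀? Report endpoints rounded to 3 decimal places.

[-7.260, -1.340]

The posterior is symmetric, so the 95% equal-tailed interval is β₀ = -4.3 ± z·1.51 with z = 1.960.
Half-width: 1.960 × 1.51 = 2.960.
-4.3 − 2.960 = -7.260; -4.3 + 2.960 = -1.340.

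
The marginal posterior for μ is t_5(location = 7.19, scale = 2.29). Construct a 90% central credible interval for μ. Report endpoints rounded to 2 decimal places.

The t_5 distribution is symmetric; the 90% interval is 7.19 ± t·2.29 with t_{0.95,5} = 2.015.
Half-width: 2.015 × 2.29 = 4.61.
7.19 − 4.61 = 2.58; 7.19 + 4.61 = 11.80.

[2.58, 11.80]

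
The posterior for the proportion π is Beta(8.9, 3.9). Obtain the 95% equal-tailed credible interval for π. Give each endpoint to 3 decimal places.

[0.429, 0.904]

Posterior: Beta(8.9, 3.9).
Equal-tailed 95% interval: the 0.025 and 0.975 quantiles of Beta(8.9, 3.9).
Posterior mean ≈ 0.695, SD ≈ 0.124; a Normal approximation gives roughly [0.452, 0.938].
Exact: F⁻¹(0.025) = 0.429; F⁻¹(0.975) = 0.904.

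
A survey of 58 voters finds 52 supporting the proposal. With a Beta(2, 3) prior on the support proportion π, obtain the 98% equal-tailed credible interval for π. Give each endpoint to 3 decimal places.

[0.740, 0.941]

Posterior: Beta(2+52, 3+6) = Beta(54, 9).
Equal-tailed 98% interval: the 0.01 and 0.99 quantiles of Beta(54, 9).
Posterior mean ≈ 0.857, SD ≈ 0.044; a Normal approximation gives roughly [0.755, 0.959].
Exact: F⁻¹(0.01) = 0.740; F⁻¹(0.99) = 0.941.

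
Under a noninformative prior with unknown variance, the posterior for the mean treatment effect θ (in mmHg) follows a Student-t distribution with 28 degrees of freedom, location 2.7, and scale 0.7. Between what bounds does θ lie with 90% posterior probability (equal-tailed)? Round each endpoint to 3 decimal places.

The t_28 distribution is symmetric; the 90% interval is 2.7 ± t·0.7 with t_{0.95,28} = 1.701.
Half-width: 1.701 × 0.7 = 1.191.
2.7 − 1.191 = 1.509; 2.7 + 1.191 = 3.891.

[1.509, 3.891]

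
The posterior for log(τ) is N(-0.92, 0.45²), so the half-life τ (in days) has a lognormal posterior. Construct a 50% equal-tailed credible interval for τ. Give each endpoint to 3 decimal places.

[0.294, 0.540]

On the log scale the 50% interval is -0.92 ± 0.674 × 0.45 = [-1.2235, -0.6165].
Exponentiate: [e^-1.2235, e^-0.6165] = [0.294, 0.540].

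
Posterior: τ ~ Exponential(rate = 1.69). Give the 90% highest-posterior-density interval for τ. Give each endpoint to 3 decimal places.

[0.000, 1.362]

The exponential density is strictly decreasing on [0, ∞), so the HPD interval is anchored at 0: [0, q] with P(τ ≤ q) = 0.90.
q = −ln(1 − 0.90) / 1.69 = 2.3026 / 1.69 = 1.362.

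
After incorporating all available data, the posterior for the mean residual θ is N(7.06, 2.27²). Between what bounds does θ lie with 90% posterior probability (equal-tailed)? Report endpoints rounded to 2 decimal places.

[3.33, 10.79]

The posterior is symmetric, so the 90% equal-tailed interval is θ = 7.06 ± z·2.27 with z = 1.645.
Half-width: 1.645 × 2.27 = 3.73.
7.06 − 3.73 = 3.33; 7.06 + 3.73 = 10.79.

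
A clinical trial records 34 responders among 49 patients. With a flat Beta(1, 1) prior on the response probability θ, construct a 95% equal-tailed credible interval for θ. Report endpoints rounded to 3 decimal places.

[0.554, 0.805]

Posterior: Beta(1+34, 1+15) = Beta(35, 16).
Equal-tailed 95% interval: the 0.025 and 0.975 quantiles of Beta(35, 16).
Posterior mean ≈ 0.686, SD ≈ 0.064; a Normal approximation gives roughly [0.560, 0.812].
Exact: F⁻¹(0.025) = 0.554; F⁻¹(0.975) = 0.805.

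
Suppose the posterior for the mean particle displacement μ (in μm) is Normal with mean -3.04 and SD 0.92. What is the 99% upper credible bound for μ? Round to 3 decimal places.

Need U with P(μ ≤ U) = 0.99: U = -3.04 + z_{0.01}·0.92.
z = 2.326; U = -3.04 + 2.326 × 0.92 = -0.900.

-0.900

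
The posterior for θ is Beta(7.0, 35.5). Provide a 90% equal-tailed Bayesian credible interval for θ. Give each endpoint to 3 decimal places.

Posterior: Beta(7.0, 35.5).
Equal-tailed 90% interval: the 0.05 and 0.95 quantiles of Beta(7.0, 35.5).
Posterior mean ≈ 0.165, SD ≈ 0.056; a Normal approximation gives roughly [0.072, 0.257].
Exact: F⁻¹(0.05) = 0.082; F⁻¹(0.95) = 0.266.

[0.082, 0.266]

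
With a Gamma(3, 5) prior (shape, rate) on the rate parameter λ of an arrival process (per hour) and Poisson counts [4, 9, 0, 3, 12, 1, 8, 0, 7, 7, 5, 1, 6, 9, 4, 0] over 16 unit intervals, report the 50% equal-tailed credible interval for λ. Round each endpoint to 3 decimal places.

Posterior: Gamma(3+76, 5+16) = Gamma(79, 21) (shape, rate).
Equal-tailed 50% interval: Gamma(79, 21) quantiles at 0.25 and 0.75.
Posterior mean ≈ 3.762, SD ≈ 0.423; a Normal approximation gives roughly [3.476, 4.047].
Exact: lower = 3.468; upper = 4.038.

[3.468, 4.038]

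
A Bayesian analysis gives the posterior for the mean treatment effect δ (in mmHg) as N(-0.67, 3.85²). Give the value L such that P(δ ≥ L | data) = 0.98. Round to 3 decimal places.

-8.577

Need L with P(δ ≥ L) = 0.98: L = -0.67 − z_{0.02}·3.85.
z = 2.054; L = -0.67 − 2.054 × 3.85 = -8.577.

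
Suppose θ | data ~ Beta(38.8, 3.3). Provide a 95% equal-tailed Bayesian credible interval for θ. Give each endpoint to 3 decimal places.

[0.825, 0.981]

Posterior: Beta(38.8, 3.3).
Equal-tailed 95% interval: the 0.025 and 0.975 quantiles of Beta(38.8, 3.3).
Posterior mean ≈ 0.922, SD ≈ 0.041; a Normal approximation gives roughly [0.841, 1.002].
Exact: F⁻¹(0.025) = 0.825; F⁻¹(0.975) = 0.981.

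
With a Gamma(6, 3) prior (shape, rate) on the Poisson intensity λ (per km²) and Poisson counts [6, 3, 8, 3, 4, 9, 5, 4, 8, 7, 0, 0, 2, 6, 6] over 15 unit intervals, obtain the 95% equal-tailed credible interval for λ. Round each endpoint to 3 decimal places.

[3.376, 5.285]

Posterior: Gamma(6+71, 3+15) = Gamma(77, 18) (shape, rate).
Equal-tailed 95% interval: Gamma(77, 18) quantiles at 0.025 and 0.975.
Posterior mean ≈ 4.278, SD ≈ 0.487; a Normal approximation gives roughly [3.322, 5.233].
Exact: lower = 3.376; upper = 5.285.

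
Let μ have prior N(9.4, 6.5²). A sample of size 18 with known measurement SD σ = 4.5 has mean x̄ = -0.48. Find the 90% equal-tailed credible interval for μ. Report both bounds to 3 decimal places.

Posterior precision = 1/6.5² + 18/4.5² = 0.0237 + 0.8889 = 0.9126, so posterior SD = 1.0468.
Posterior mean = (9.4/6.5² + 18·-0.48/4.5²) / 0.9126 = -0.2237.
Interval: -0.2237 ± 1.645 × 1.0468 → [-1.946, 1.498].

[-1.946, 1.498]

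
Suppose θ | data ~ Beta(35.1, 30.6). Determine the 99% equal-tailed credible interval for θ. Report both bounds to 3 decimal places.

Posterior: Beta(35.1, 30.6).
Equal-tailed 99% interval: the 0.005 and 0.995 quantiles of Beta(35.1, 30.6).
Posterior mean ≈ 0.534, SD ≈ 0.061; a Normal approximation gives roughly [0.377, 0.692].
Exact: F⁻¹(0.005) = 0.377; F⁻¹(0.995) = 0.687.

[0.377, 0.687]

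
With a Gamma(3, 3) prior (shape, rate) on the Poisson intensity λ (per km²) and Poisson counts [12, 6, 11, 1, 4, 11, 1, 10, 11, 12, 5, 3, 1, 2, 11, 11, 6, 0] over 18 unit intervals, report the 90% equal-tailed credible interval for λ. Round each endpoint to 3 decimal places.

[4.928, 6.650]

Posterior: Gamma(3+118, 3+18) = Gamma(121, 21) (shape, rate).
Equal-tailed 90% interval: Gamma(121, 21) quantiles at 0.05 and 0.95.
Posterior mean ≈ 5.762, SD ≈ 0.524; a Normal approximation gives roughly [4.900, 6.623].
Exact: lower = 4.928; upper = 6.650.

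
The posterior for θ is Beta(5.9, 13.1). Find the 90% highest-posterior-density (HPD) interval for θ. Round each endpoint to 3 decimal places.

[0.140, 0.476]

The posterior is unimodal and skewed, so the HPD interval has equal density at both endpoints and is the shortest 90% interval.
Solving f(0.140) = f(0.476) with F(0.476) − F(0.140) = 0.90 gives [0.140, 0.476].
For comparison, the equal-tailed interval is [0.152, 0.492]; the HPD is narrower and shifted toward the mode.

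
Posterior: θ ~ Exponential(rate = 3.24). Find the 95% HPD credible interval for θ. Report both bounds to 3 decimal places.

The exponential density is strictly decreasing on [0, ∞), so the HPD interval is anchored at 0: [0, q] with P(θ ≤ q) = 0.95.
q = −ln(1 − 0.95) / 3.24 = 2.9957 / 3.24 = 0.925.

[0.000, 0.925]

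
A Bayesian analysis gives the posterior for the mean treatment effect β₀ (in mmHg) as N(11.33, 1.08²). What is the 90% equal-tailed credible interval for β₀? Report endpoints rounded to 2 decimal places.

[9.55, 13.11]

The posterior is symmetric, so the 90% equal-tailed interval is β₀ = 11.33 ± z·1.08 with z = 1.645.
Half-width: 1.645 × 1.08 = 1.78.
11.33 − 1.78 = 9.55; 11.33 + 1.78 = 13.11.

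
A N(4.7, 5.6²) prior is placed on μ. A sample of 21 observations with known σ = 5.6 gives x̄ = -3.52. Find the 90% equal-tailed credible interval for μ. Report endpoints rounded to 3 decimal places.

[-5.110, -1.183]

Posterior precision = 1/5.6² + 21/5.6² = 0.0319 + 0.6696 = 0.7015, so posterior SD = 1.1939.
Posterior mean = (4.7/5.6² + 21·-3.52/5.6²) / 0.7015 = -3.1464.
Interval: -3.1464 ± 1.645 × 1.1939 → [-5.110, -1.183].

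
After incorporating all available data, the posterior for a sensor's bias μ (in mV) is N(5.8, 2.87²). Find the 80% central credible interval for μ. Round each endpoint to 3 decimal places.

[2.122, 9.478]

The posterior is symmetric, so the 80% equal-tailed interval is μ = 5.8 ± z·2.87 with z = 1.282.
Half-width: 1.282 × 2.87 = 3.678.
5.8 − 3.678 = 2.122; 5.8 + 3.678 = 9.478.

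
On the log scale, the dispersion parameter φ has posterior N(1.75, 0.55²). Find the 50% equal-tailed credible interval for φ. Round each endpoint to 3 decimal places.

On the log scale the 50% interval is 1.75 ± 0.674 × 0.55 = [1.3790, 2.1210].
Exponentiate: [e^1.3790, e^2.1210] = [3.971, 8.339].

[3.971, 8.339]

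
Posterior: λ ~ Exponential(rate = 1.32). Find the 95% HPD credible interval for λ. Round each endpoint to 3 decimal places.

The exponential density is strictly decreasing on [0, ∞), so the HPD interval is anchored at 0: [0, q] with P(λ ≤ q) = 0.95.
q = −ln(1 − 0.95) / 1.32 = 2.9957 / 1.32 = 2.269.

[0.000, 2.269]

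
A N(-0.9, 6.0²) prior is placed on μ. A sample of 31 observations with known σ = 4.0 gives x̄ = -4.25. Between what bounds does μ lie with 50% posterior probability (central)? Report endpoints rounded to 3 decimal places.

Posterior precision = 1/6.0² + 31/4.0² = 0.0278 + 1.9375 = 1.9653, so posterior SD = 0.7133.
Posterior mean = (-0.9/6.0² + 31·-4.25/4.0²) / 1.9653 = -4.2027.
Interval: -4.2027 ± 0.674 × 0.7133 → [-4.684, -3.722].

[-4.684, -3.722]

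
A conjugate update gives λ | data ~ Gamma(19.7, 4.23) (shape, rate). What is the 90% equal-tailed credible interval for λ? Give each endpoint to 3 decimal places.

[3.076, 6.507]

Posterior: Gamma(shape 19.7, rate 4.23).
Equal-tailed 90% interval: Gamma(19.7, 4.23) quantiles at 0.05 and 0.95.
Posterior mean ≈ 4.657, SD ≈ 1.049; a Normal approximation gives roughly [2.931, 6.383].
Exact: lower = 3.076; upper = 6.507.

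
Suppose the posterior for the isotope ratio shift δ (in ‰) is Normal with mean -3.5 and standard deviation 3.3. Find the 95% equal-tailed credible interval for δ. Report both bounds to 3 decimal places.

[-9.968, 2.968]

The posterior is symmetric, so the 95% equal-tailed interval is δ = -3.5 ± z·3.3 with z = 1.960.
Half-width: 1.960 × 3.3 = 6.468.
-3.5 − 6.468 = -9.968; -3.5 + 6.468 = 2.968.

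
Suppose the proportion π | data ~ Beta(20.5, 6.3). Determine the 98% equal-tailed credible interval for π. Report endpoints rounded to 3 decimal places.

Posterior: Beta(20.5, 6.3).
Equal-tailed 98% interval: the 0.01 and 0.99 quantiles of Beta(20.5, 6.3).
Posterior mean ≈ 0.765, SD ≈ 0.080; a Normal approximation gives roughly [0.578, 0.952].
Exact: F⁻¹(0.01) = 0.554; F⁻¹(0.99) = 0.919.

[0.554, 0.919]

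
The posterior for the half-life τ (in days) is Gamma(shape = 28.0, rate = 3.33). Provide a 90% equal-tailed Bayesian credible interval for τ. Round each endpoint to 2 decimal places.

Posterior: Gamma(shape 28.0, rate 3.33).
Equal-tailed 90% interval: Gamma(28.0, 3.33) quantiles at 0.05 and 0.95.
Posterior mean ≈ 8.41, SD ≈ 1.59; a Normal approximation gives roughly [5.79, 11.02].
Exact: lower = 5.98; upper = 11.18.

[5.98, 11.18]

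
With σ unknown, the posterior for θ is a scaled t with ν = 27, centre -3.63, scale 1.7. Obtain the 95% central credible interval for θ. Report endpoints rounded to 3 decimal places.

[-7.118, -0.142]

The t_27 distribution is symmetric; the 95% interval is -3.63 ± t·1.7 with t_{0.975,27} = 2.052.
Half-width: 2.052 × 1.7 = 3.488.
-3.63 − 3.488 = -7.118; -3.63 + 3.488 = -0.142.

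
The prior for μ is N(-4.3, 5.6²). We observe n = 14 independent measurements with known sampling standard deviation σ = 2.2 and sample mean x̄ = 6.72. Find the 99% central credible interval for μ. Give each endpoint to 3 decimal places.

[5.094, 8.106]

Posterior precision = 1/5.6² + 14/2.2² = 0.0319 + 2.8926 = 2.9244, so posterior SD = 0.5848.
Posterior mean = (-4.3/5.6² + 14·6.72/2.2²) / 2.9244 = 6.5998.
Interval: 6.5998 ± 2.576 × 0.5848 → [5.094, 8.106].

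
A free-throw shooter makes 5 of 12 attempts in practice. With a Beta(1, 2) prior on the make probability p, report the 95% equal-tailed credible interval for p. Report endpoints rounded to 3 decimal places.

Posterior: Beta(1+5, 2+7) = Beta(6, 9).
Equal-tailed 95% interval: the 0.025 and 0.975 quantiles of Beta(6, 9).
Posterior mean ≈ 0.400, SD ≈ 0.122; a Normal approximation gives roughly [0.160, 0.640].
Exact: F⁻¹(0.025) = 0.177; F⁻¹(0.975) = 0.649.

[0.177, 0.649]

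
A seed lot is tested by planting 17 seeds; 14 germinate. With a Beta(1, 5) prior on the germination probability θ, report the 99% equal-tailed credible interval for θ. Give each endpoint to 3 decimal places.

[0.388, 0.869]

Posterior: Beta(1+14, 5+3) = Beta(15, 8).
Equal-tailed 99% interval: the 0.005 and 0.995 quantiles of Beta(15, 8).
Posterior mean ≈ 0.652, SD ≈ 0.097; a Normal approximation gives roughly [0.402, 0.903].
Exact: F⁻¹(0.005) = 0.388; F⁻¹(0.995) = 0.869.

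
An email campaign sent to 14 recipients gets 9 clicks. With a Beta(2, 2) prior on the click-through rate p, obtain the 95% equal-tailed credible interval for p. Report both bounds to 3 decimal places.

Posterior: Beta(2+9, 2+5) = Beta(11, 7).
Equal-tailed 95% interval: the 0.025 and 0.975 quantiles of Beta(11, 7).
Posterior mean ≈ 0.611, SD ≈ 0.112; a Normal approximation gives roughly [0.392, 0.830].
Exact: F⁻¹(0.025) = 0.383; F⁻¹(0.975) = 0.816.

[0.383, 0.816]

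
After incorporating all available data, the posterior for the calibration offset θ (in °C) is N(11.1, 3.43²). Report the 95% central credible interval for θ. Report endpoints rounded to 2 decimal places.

[4.38, 17.82]

The posterior is symmetric, so the 95% equal-tailed interval is θ = 11.1 ± z·3.43 with z = 1.960.
Half-width: 1.960 × 3.43 = 6.72.
11.1 − 6.72 = 4.38; 11.1 + 6.72 = 17.82.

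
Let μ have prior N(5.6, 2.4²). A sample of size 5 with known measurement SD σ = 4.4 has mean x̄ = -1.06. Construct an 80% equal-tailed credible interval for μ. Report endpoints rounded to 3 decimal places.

Posterior precision = 1/2.4² + 5/4.4² = 0.1736 + 0.2583 = 0.4319, so posterior SD = 1.5217.
Posterior mean = (5.6/2.4² + 5·-1.06/4.4²) / 0.4319 = 1.6173.
Interval: 1.6173 ± 1.282 × 1.5217 → [-0.333, 3.567].

[-0.333, 3.567]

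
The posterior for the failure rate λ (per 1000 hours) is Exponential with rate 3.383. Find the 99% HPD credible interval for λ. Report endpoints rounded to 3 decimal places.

The exponential density is strictly decreasing on [0, ∞), so the HPD interval is anchored at 0: [0, q] with P(λ ≤ q) = 0.99.
q = −ln(1 − 0.99) / 3.383 = 4.6052 / 3.383 = 1.361.

[0.000, 1.361]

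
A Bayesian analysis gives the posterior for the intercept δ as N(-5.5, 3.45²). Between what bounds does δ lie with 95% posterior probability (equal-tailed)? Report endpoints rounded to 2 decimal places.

The posterior is symmetric, so the 95% equal-tailed interval is δ = -5.5 ± z·3.45 with z = 1.960.
Half-width: 1.960 × 3.45 = 6.76.
-5.5 − 6.76 = -12.26; -5.5 + 6.76 = 1.26.

[-12.26, 1.26]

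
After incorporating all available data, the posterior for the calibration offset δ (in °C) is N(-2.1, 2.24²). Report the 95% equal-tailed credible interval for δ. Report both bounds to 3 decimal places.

[-6.490, 2.290]

The posterior is symmetric, so the 95% equal-tailed interval is δ = -2.1 ± z·2.24 with z = 1.960.
Half-width: 1.960 × 2.24 = 4.390.
-2.1 − 4.390 = -6.490; -2.1 + 4.390 = 2.290.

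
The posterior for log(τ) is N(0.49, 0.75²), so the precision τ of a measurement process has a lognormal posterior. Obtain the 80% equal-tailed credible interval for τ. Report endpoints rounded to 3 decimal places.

On the log scale the 80% interval is 0.49 ± 1.282 × 0.75 = [-0.4712, 1.4512].
Exponentiate: [e^-0.4712, e^1.4512] = [0.624, 4.268].

[0.624, 4.268]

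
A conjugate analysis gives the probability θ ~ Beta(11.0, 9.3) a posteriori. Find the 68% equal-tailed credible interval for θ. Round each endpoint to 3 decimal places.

[0.432, 0.652]

Posterior: Beta(11.0, 9.3).
Equal-tailed 68% interval: the 0.16 and 0.84 quantiles of Beta(11.0, 9.3).
Posterior mean ≈ 0.542, SD ≈ 0.108; a Normal approximation gives roughly [0.435, 0.649].
Exact: F⁻¹(0.16) = 0.432; F⁻¹(0.84) = 0.652.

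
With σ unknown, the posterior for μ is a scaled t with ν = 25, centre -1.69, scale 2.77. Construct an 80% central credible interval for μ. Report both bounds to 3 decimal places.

The t_25 distribution is symmetric; the 80% interval is -1.69 ± t·2.77 with t_{0.9,25} = 1.316.
Half-width: 1.316 × 2.77 = 3.646.
-1.69 − 3.646 = -5.336; -1.69 + 3.646 = 1.956.

[-5.336, 1.956]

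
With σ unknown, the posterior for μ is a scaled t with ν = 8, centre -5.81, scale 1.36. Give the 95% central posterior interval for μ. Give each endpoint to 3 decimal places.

The t_8 distribution is symmetric; the 95% interval is -5.81 ± t·1.36 with t_{0.975,8} = 2.306.
Half-width: 2.306 × 1.36 = 3.136.
-5.81 − 3.136 = -8.946; -5.81 + 3.136 = -2.674.

[-8.946, -2.674]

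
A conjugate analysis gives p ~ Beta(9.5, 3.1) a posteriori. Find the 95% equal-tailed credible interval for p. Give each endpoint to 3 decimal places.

Posterior: Beta(9.5, 3.1).
Equal-tailed 95% interval: the 0.025 and 0.975 quantiles of Beta(9.5, 3.1).
Posterior mean ≈ 0.754, SD ≈ 0.117; a Normal approximation gives roughly [0.525, 0.983].
Exact: F⁻¹(0.025) = 0.494; F⁻¹(0.975) = 0.939.

[0.494, 0.939]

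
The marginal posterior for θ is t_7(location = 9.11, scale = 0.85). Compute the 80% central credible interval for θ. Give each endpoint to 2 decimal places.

The t_7 distribution is symmetric; the 80% interval is 9.11 ± t·0.85 with t_{0.9,7} = 1.415.
Half-width: 1.415 × 0.85 = 1.20.
9.11 − 1.20 = 7.91; 9.11 + 1.20 = 10.31.

[7.91, 10.31]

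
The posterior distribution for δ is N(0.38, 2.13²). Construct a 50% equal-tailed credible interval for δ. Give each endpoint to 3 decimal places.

[-1.057, 1.817]

The posterior is symmetric, so the 50% equal-tailed interval is δ = 0.38 ± z·2.13 with z = 0.674.
Half-width: 0.674 × 2.13 = 1.437.
0.38 − 1.437 = -1.057; 0.38 + 1.437 = 1.817.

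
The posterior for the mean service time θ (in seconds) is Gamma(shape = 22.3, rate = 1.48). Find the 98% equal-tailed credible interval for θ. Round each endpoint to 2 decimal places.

[8.65, 23.47]

Posterior: Gamma(shape 22.3, rate 1.48).
Equal-tailed 98% interval: Gamma(22.3, 1.48) quantiles at 0.01 and 0.99.
Posterior mean ≈ 15.07, SD ≈ 3.19; a Normal approximation gives roughly [7.64, 22.49].
Exact: lower = 8.65; upper = 23.47.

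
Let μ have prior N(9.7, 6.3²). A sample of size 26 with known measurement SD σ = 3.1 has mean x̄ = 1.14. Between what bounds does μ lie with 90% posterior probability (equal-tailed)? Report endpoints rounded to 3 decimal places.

Posterior precision = 1/6.3² + 26/3.1² = 0.0252 + 2.7055 = 2.7307, so posterior SD = 0.6051.
Posterior mean = (9.7/6.3² + 26·1.14/3.1²) / 2.7307 = 1.2190.
Interval: 1.2190 ± 1.645 × 0.6051 → [0.224, 2.214].

[0.224, 2.214]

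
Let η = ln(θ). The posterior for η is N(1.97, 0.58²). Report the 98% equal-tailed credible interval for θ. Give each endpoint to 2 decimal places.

[1.86, 27.64]

On the log scale the 98% interval is 1.97 ± 2.326 × 0.58 = [0.6207, 3.3193].
Exponentiate: [e^0.6207, e^3.3193] = [1.86, 27.64].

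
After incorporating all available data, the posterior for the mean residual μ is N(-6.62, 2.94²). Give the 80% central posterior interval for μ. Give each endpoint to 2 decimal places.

The posterior is symmetric, so the 80% equal-tailed interval is μ = -6.62 ± z·2.94 with z = 1.282.
Half-width: 1.282 × 2.94 = 3.77.
-6.62 − 3.77 = -10.39; -6.62 + 3.77 = -2.85.

[-10.39, -2.85]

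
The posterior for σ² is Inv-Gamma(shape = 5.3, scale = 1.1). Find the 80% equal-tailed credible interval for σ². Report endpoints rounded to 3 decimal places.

Inverse-Gamma(5.3, 1.1) quantiles: F⁻¹(0.1) and F⁻¹(0.9).
Equivalently, 1/σ² ~ Gamma(5.3, rate = 1.1); invert its 0.9 and 0.1 quantiles.
Posterior mean ≈ 0.256, SD ≈ 0.141; a Normal approximation gives roughly [0.075, 0.436].
Exact: lower = 0.131; upper = 0.416.

[0.131, 0.416]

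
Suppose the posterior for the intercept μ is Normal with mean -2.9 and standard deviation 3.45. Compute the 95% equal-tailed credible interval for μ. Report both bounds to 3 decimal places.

The posterior is symmetric, so the 95% equal-tailed interval is μ = -2.9 ± z·3.45 with z = 1.960.
Half-width: 1.960 × 3.45 = 6.762.
-2.9 − 6.762 = -9.662; -2.9 + 6.762 = 3.862.

[-9.662, 3.862]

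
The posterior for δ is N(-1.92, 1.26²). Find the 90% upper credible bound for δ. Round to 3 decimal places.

Need U with P(δ ≤ U) = 0.90: U = -1.92 + z_{0.1}·1.26.
z = 1.282; U = -1.92 + 1.282 × 1.26 = -0.305.

-0.305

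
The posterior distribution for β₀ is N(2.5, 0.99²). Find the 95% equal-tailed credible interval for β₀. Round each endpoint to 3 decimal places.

The posterior is symmetric, so the 95% equal-tailed interval is β₀ = 2.5 ± z·0.99 with z = 1.960.
Half-width: 1.960 × 0.99 = 1.940.
2.5 − 1.940 = 0.560; 2.5 + 1.940 = 4.440.

[0.560, 4.440]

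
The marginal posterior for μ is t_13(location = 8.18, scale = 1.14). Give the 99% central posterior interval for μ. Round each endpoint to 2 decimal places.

The t_13 distribution is symmetric; the 99% interval is 8.18 ± t·1.14 with t_{0.995,13} = 3.012.
Half-width: 3.012 × 1.14 = 3.43.
8.18 − 3.43 = 4.75; 8.18 + 3.43 = 11.61.

[4.75, 11.61]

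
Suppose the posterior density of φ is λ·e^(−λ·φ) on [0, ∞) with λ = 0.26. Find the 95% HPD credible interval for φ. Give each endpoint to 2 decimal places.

[0.00, 11.52]

The exponential density is strictly decreasing on [0, ∞), so the HPD interval is anchored at 0: [0, q] with P(φ ≤ q) = 0.95.
q = −ln(1 − 0.95) / 0.26 = 2.9957 / 0.26 = 11.52.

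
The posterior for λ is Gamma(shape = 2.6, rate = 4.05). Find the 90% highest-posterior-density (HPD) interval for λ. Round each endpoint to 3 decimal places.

[0.068, 1.203]

The posterior is unimodal and skewed, so the HPD interval has equal density at both endpoints and is the shortest 90% interval.
Solving f(0.068) = f(1.203) with F(1.203) − F(0.068) = 0.90 gives [0.068, 1.203].
For comparison, the equal-tailed interval is [0.153, 1.405]; the HPD is narrower and shifted toward the mode.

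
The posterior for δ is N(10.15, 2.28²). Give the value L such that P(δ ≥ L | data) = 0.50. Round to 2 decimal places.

Need L with P(δ ≥ L) = 0.50: L = 10.15 − z_{0.5}·2.28.
z = 0.000; L = 10.15 − 0.000 × 2.28 = 10.15.

10.15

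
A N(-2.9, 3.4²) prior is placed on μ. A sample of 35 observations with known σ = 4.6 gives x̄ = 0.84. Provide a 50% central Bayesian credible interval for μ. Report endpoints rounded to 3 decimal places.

[0.143, 1.165]

Posterior precision = 1/3.4² + 35/4.6² = 0.0865 + 1.6541 = 1.7406, so posterior SD = 0.7580.
Posterior mean = (-2.9/3.4² + 35·0.84/4.6²) / 1.7406 = 0.6541.
Interval: 0.6541 ± 0.674 × 0.7580 → [0.143, 1.165].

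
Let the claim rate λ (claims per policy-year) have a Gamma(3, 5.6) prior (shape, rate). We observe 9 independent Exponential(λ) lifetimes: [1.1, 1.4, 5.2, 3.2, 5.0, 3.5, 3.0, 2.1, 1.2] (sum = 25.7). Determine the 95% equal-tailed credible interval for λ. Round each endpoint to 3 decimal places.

Posterior: Gamma(3+9, 5.6+25.7) = Gamma(12, 31.3) (shape, rate).
Equal-tailed 95% interval: Gamma(12, 31.3) quantiles at 0.025 and 0.975.
Posterior mean ≈ 0.383, SD ≈ 0.111; a Normal approximation gives roughly [0.166, 0.600].
Exact: lower = 0.198; upper = 0.629.

[0.198, 0.629]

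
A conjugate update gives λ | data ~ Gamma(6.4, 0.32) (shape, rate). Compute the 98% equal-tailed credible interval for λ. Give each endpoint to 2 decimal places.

[6.25, 42.81]

Posterior: Gamma(shape 6.4, rate 0.32).
Equal-tailed 98% interval: Gamma(6.4, 0.32) quantiles at 0.01 and 0.99.
Posterior mean ≈ 20.00, SD ≈ 7.91; a Normal approximation gives roughly [1.61, 38.39].
Exact: lower = 6.25; upper = 42.81.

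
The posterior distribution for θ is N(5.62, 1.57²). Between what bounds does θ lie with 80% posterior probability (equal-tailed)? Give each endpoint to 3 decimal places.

The posterior is symmetric, so the 80% equal-tailed interval is θ = 5.62 ± z·1.57 with z = 1.282.
Half-width: 1.282 × 1.57 = 2.012.
5.62 − 2.012 = 3.608; 5.62 + 2.012 = 7.632.

[3.608, 7.632]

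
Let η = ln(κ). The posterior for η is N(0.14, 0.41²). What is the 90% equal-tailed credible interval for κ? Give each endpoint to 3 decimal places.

On the log scale the 90% interval is 0.14 ± 1.645 × 0.41 = [-0.5344, 0.8144].
Exponentiate: [e^-0.5344, e^0.8144] = [0.586, 2.258].

[0.586, 2.258]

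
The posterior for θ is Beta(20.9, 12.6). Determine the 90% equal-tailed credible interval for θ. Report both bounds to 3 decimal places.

Posterior: Beta(20.9, 12.6).
Equal-tailed 90% interval: the 0.05 and 0.95 quantiles of Beta(20.9, 12.6).
Posterior mean ≈ 0.624, SD ≈ 0.082; a Normal approximation gives roughly [0.488, 0.760].
Exact: F⁻¹(0.05) = 0.484; F⁻¹(0.95) = 0.755.

[0.484, 0.755]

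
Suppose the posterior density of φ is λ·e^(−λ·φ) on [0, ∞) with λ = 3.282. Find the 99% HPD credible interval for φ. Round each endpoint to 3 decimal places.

The exponential density is strictly decreasing on [0, ∞), so the HPD interval is anchored at 0: [0, q] with P(φ ≤ q) = 0.99.
q = −ln(1 − 0.99) / 3.282 = 4.6052 / 3.282 = 1.403.

[0.000, 1.403]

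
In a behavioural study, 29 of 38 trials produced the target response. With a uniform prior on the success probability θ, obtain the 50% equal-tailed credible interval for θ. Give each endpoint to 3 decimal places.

[0.706, 0.798]

Posterior: Beta(1+29, 1+9) = Beta(30, 10).
Equal-tailed 50% interval: the 0.25 and 0.75 quantiles of Beta(30, 10).
Posterior mean ≈ 0.750, SD ≈ 0.068; a Normal approximation gives roughly [0.704, 0.796].
Exact: F⁻¹(0.25) = 0.706; F⁻¹(0.75) = 0.798.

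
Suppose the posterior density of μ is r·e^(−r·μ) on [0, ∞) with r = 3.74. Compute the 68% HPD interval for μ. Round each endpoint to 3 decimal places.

[0.000, 0.305]

The exponential density is strictly decreasing on [0, ∞), so the HPD interval is anchored at 0: [0, q] with P(μ ≤ q) = 0.68.
q = −ln(1 − 0.68) / 3.74 = 1.1394 / 3.74 = 0.305.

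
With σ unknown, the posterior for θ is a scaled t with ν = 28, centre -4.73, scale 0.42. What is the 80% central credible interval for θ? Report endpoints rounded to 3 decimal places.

The t_28 distribution is symmetric; the 80% interval is -4.73 ± t·0.42 with t_{0.9,28} = 1.313.
Half-width: 1.313 × 0.42 = 0.551.
-4.73 − 0.551 = -5.281; -4.73 + 0.551 = -4.179.

[-5.281, -4.179]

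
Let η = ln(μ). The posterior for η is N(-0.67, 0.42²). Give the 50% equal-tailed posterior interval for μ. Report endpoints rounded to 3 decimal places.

On the log scale the 50% interval is -0.67 ± 0.674 × 0.42 = [-0.9533, -0.3867].
Exponentiate: [e^-0.9533, e^-0.3867] = [0.385, 0.679].

[0.385, 0.679]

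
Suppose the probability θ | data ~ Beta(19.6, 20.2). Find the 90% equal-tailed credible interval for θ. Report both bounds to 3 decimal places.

[0.364, 0.622]

Posterior: Beta(19.6, 20.2).
Equal-tailed 90% interval: the 0.05 and 0.95 quantiles of Beta(19.6, 20.2).
Posterior mean ≈ 0.492, SD ≈ 0.078; a Normal approximation gives roughly [0.364, 0.621].
Exact: F⁻¹(0.05) = 0.364; F⁻¹(0.95) = 0.622.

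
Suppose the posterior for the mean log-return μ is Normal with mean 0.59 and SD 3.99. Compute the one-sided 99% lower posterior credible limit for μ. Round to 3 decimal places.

-8.692

Need L with P(μ ≥ L) = 0.99: L = 0.59 − z_{0.01}·3.99.
z = 2.326; L = 0.59 − 2.326 × 3.99 = -8.692.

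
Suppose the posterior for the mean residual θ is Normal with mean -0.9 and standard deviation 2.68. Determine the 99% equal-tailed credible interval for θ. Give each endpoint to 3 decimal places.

[-7.803, 6.003]

The posterior is symmetric, so the 99% equal-tailed interval is θ = -0.9 ± z·2.68 with z = 2.576.
Half-width: 2.576 × 2.68 = 6.903.
-0.9 − 6.903 = -7.803; -0.9 + 6.903 = 6.003.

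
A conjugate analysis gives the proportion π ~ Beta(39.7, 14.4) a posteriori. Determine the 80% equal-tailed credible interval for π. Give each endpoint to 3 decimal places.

Posterior: Beta(39.7, 14.4).
Equal-tailed 80% interval: the 0.1 and 0.9 quantiles of Beta(39.7, 14.4).
Posterior mean ≈ 0.734, SD ≈ 0.060; a Normal approximation gives roughly [0.658, 0.810].
Exact: F⁻¹(0.1) = 0.655; F⁻¹(0.9) = 0.808.

[0.655, 0.808]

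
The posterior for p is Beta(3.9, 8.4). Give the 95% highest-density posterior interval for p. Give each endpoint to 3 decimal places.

The posterior is unimodal and skewed, so the HPD interval has equal density at both endpoints and is the shortest 95% interval.
Solving f(0.084) = f(0.566) with F(0.566) − F(0.084) = 0.95 gives [0.084, 0.566].
For comparison, the equal-tailed interval is [0.101, 0.589]; the HPD is narrower and shifted toward the mode.

[0.084, 0.566]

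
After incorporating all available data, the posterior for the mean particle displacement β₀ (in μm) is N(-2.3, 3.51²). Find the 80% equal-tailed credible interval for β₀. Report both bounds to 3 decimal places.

The posterior is symmetric, so the 80% equal-tailed interval is β₀ = -2.3 ± z·3.51 with z = 1.282.
Half-width: 1.282 × 3.51 = 4.498.
-2.3 − 4.498 = -6.798; -2.3 + 4.498 = 2.198.

[-6.798, 2.198]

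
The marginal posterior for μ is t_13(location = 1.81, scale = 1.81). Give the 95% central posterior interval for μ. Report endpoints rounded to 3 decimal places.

[-2.100, 5.720]

The t_13 distribution is symmetric; the 95% interval is 1.81 ± t·1.81 with t_{0.975,13} = 2.160.
Half-width: 2.160 × 1.81 = 3.910.
1.81 − 3.910 = -2.100; 1.81 + 3.910 = 5.720.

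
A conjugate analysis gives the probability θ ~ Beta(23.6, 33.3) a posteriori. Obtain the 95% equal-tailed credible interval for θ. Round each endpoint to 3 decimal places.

[0.291, 0.544]

Posterior: Beta(23.6, 33.3).
Equal-tailed 95% interval: the 0.025 and 0.975 quantiles of Beta(23.6, 33.3).
Posterior mean ≈ 0.415, SD ≈ 0.065; a Normal approximation gives roughly [0.288, 0.542].
Exact: F⁻¹(0.025) = 0.291; F⁻¹(0.975) = 0.544.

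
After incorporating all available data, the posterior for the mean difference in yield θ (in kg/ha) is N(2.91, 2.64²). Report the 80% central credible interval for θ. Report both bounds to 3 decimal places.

[-0.473, 6.293]

The posterior is symmetric, so the 80% equal-tailed interval is θ = 2.91 ± z·2.64 with z = 1.282.
Half-width: 1.282 × 2.64 = 3.383.
2.91 − 3.383 = -0.473; 2.91 + 3.383 = 6.293.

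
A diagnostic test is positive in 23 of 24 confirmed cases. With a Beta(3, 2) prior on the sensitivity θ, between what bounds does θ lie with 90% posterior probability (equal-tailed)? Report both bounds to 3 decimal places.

[0.792, 0.970]

Posterior: Beta(3+23, 2+1) = Beta(26, 3).
Equal-tailed 90% interval: the 0.05 and 0.95 quantiles of Beta(26, 3).
Posterior mean ≈ 0.897, SD ≈ 0.056; a Normal approximation gives roughly [0.805, 0.988].
Exact: F⁻¹(0.05) = 0.792; F⁻¹(0.95) = 0.970.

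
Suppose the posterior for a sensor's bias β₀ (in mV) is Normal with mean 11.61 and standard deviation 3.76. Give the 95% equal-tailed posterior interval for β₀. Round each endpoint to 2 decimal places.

The posterior is symmetric, so the 95% equal-tailed interval is β₀ = 11.61 ± z·3.76 with z = 1.960.
Half-width: 1.960 × 3.76 = 7.37.
11.61 − 7.37 = 4.24; 11.61 + 7.37 = 18.98.

[4.24, 18.98]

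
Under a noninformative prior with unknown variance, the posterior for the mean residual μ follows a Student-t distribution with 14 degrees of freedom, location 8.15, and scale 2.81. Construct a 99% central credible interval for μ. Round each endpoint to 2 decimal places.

The t_14 distribution is symmetric; the 99% interval is 8.15 ± t·2.81 with t_{0.995,14} = 2.977.
Half-width: 2.977 × 2.81 = 8.36.
8.15 − 8.36 = -0.21; 8.15 + 8.36 = 16.51.

[-0.21, 16.51]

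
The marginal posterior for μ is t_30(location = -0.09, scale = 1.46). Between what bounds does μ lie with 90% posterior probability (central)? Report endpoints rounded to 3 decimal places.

[-2.568, 2.388]

The t_30 distribution is symmetric; the 90% interval is -0.09 ± t·1.46 with t_{0.95,30} = 1.697.
Half-width: 1.697 × 1.46 = 2.478.
-0.09 − 2.478 = -2.568; -0.09 + 2.478 = 2.388.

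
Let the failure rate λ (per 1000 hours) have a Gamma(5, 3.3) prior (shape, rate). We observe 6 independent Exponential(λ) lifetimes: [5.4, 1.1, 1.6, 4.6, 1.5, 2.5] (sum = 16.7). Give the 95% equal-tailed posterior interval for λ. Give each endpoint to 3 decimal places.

Posterior: Gamma(5+6, 3.3+16.7) = Gamma(11, 20.0) (shape, rate).
Equal-tailed 95% interval: Gamma(11, 20.0) quantiles at 0.025 and 0.975.
Posterior mean ≈ 0.550, SD ≈ 0.166; a Normal approximation gives roughly [0.225, 0.875].
Exact: lower = 0.275; upper = 0.920.

[0.275, 0.920]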